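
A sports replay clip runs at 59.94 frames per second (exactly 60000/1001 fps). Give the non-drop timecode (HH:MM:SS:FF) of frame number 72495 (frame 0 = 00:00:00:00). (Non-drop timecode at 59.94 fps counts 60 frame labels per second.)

00:20:08:15

72495 ÷ 60 = 1208 full seconds, remainder 15 frames.
1208 s = 0 h 20 min 8 s.
Timecode: 00:20:08:15.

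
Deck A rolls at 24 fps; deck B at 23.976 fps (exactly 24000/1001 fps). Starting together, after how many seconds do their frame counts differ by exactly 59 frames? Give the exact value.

The gap grows by |24000/1001 − 24| = 24/1001 frames per second.
Time for a 59-frame gap: 59 ÷ (24/1001) = 59059/24 s.

59059/24 seconds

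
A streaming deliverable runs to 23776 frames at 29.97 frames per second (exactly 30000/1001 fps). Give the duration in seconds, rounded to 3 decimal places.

793.326 seconds

Running time = 23776 × 1001/30000 = 1487486/1875 s ≈ 793.326 s.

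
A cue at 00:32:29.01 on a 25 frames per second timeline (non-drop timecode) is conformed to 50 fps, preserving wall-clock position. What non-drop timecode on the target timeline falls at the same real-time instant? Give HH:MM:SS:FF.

00:32:29:02

Source frame index: (0×3600 + 32×60 + 29) × 25 + 1 = 48726.
Real time: 48726 / (25) = 48726/25 s.
Target frame: (48726/25) × (50) = 97452.
At 50 labels/s: frame 97452 → 00:32:29:02.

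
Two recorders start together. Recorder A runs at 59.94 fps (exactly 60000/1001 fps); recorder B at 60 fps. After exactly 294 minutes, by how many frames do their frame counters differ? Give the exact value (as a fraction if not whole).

294 min = 17640 s.
A emits 60000/1001 × 17640 = 151200000/143 frames; B emits 60 × 17640 = 1058400.
Difference = 151200/143 frames (≈ 1057.3427); B is ahead of A.

151200/143 frames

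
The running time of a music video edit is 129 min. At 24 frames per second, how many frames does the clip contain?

129 min = 7740 s.
Frames = 7740 × 24 = 185760.

185760 frames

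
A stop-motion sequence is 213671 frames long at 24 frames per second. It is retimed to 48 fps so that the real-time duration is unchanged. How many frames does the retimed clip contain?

Frames at target rate = 213671 × (48) / (24) = 427342.

427342 frames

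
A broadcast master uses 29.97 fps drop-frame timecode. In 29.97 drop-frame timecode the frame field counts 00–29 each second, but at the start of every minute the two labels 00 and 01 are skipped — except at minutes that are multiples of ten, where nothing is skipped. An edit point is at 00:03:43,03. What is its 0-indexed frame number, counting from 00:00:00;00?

As if non-drop at 30 labels/s: (0 × 3600 + 3 × 60 + 43) × 30 + 3 = 6693.
Minute boundaries passed: 3; those not divisible by 10: 3 − 0 = 3; dropped labels = 2 × 3 = 6.
Actual frame index = 6693 − 6 = 6687.

6687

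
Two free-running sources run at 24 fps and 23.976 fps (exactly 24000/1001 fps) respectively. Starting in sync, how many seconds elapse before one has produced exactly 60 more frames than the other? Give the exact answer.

The gap grows by |24000/1001 − 24| = 24/1001 frames per second.
Time for a 60-frame gap: 60 ÷ (24/1001) = 2502.5 s.

2502.5 seconds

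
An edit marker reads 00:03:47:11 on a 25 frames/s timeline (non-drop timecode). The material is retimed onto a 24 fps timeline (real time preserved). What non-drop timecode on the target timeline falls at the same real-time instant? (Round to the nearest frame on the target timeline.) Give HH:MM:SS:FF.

00:03:47:11

Source frame index: (0×3600 + 3×60 + 47) × 25 + 11 = 5686.
Real time: 5686 / (25) = 5686/25 s.
Target frame: (5686/25) × (24) = 136464/25 ≈ 5458.560 → 5459.
At 24 labels/s: frame 5459 → 00:03:47:11.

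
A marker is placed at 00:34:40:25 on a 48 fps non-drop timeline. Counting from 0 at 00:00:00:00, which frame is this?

Total seconds to the label: (0 × 3600 + 34 × 60 + 40) = 2080.
Frame index = 2080 × 48 + 25 = 99865.

frame 99865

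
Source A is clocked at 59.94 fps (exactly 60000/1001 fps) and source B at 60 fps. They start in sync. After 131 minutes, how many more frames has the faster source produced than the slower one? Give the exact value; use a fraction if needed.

471600/1001 frames

131 min = 7860 s.
A emits 60000/1001 × 7860 = 471600000/1001 frames; B emits 60 × 7860 = 471600.
Difference = 471600/1001 frames (≈ 471.1289); B is ahead of A.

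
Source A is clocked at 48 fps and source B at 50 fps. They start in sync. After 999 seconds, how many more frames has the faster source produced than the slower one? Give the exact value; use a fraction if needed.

1998 frames

A emits 48 × 999 = 47952 frames; B emits 50 × 999 = 49950.
Difference = 1998 frames; B is ahead of A.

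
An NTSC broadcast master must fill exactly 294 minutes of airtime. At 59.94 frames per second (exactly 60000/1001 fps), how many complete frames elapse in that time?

1057342 frames

294 min = 17640 s.
Frames = 17640 × 60000/1001 = 151200000/143 ≈ 1057342.6573.
Complete frames: 1057342.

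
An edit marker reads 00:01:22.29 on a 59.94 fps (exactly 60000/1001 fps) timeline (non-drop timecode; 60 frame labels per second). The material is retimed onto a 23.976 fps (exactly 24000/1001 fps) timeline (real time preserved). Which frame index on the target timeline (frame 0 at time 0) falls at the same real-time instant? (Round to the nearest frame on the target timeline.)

frame 1980

Source frame index: (0×3600 + 1×60 + 22) × 60 + 29 = 4949.
Real time: 4949 / (60000/1001) = 4953949/60000 s.
Target frame: (4953949/60000) × (24000/1001) = 9898/5 ≈ 1979.600 → 1980.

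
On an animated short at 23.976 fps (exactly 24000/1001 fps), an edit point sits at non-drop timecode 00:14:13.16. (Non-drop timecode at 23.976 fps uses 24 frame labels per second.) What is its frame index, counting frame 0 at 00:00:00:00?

frame 20488

Total seconds to the label: (0 × 3600 + 14 × 60 + 13) = 853.
Frame index = 853 × 24 + 16 = 20488.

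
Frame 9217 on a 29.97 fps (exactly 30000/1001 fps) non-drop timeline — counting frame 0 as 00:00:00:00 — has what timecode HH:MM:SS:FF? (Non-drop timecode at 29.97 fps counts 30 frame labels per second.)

00:05:07:07

9217 ÷ 30 = 307 full seconds, remainder 7 frames.
307 s = 0 h 5 min 7 s.
Timecode: 00:05:07:07.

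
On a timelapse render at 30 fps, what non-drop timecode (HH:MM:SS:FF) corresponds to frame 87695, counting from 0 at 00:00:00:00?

87695 ÷ 30 = 2923 full seconds, remainder 5 frames.
2923 s = 0 h 48 min 43 s.
Timecode: 00:48:43:05.

00:48:43:05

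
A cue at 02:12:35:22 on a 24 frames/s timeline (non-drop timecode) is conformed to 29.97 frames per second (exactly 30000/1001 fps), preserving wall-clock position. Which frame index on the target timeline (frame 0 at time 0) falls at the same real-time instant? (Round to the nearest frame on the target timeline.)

frame 238439

Source frame index: (2×3600 + 12×60 + 35) × 24 + 22 = 190942.
Real time: 190942 / (24) = 95471/12 s.
Target frame: (95471/12) × (30000/1001) = 238677500/1001 ≈ 238439.061 → 238439.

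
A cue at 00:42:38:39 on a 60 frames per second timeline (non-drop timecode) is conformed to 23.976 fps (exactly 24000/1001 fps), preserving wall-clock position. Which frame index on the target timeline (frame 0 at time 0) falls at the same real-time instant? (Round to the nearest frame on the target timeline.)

Source frame index: (0×3600 + 42×60 + 38) × 60 + 39 = 153519.
Real time: 153519 / (60) = 51173/20 s.
Target frame: (51173/20) × (24000/1001) = 61407600/1001 ≈ 61346.254 → 61346.

frame 61346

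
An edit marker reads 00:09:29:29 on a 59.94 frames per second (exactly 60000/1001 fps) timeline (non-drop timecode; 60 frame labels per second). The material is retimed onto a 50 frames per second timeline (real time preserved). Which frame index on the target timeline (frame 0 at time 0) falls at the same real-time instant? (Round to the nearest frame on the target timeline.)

Source frame index: (0×3600 + 9×60 + 29) × 60 + 29 = 34169.
Real time: 34169 / (60000/1001) = 34203169/60000 s.
Target frame: (34203169/60000) × (50) = 34203169/1200 ≈ 28502.641 → 28503.

frame 28503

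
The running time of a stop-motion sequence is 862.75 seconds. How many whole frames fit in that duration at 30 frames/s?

Frames = 862.75 × 30 = 51765/2 ≈ 25882.5000.
Complete frames: 25882.

25882 frames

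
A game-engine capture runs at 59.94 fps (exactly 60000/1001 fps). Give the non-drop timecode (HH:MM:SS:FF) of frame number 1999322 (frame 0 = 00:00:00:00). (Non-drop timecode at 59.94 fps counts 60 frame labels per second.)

1999322 ÷ 60 = 33322 full seconds, remainder 2 frames.
33322 s = 9 h 15 min 22 s.
Timecode: 09:15:22:02.

09:15:22:02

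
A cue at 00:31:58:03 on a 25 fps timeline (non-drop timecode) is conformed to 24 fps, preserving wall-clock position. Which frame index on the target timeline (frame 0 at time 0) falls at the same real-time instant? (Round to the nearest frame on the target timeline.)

Source frame index: (0×3600 + 31×60 + 58) × 25 + 3 = 47953.
Real time: 47953 / (25) = 47953/25 s.
Target frame: (47953/25) × (24) = 1150872/25 ≈ 46034.880 → 46035.

frame 46035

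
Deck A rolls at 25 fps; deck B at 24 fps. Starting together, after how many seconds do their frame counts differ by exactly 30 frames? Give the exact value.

The gap grows by |24 − 25| = 1 frame per second.
Time for a 30-frame gap: 30 ÷ (1) = 30 s.

30 seconds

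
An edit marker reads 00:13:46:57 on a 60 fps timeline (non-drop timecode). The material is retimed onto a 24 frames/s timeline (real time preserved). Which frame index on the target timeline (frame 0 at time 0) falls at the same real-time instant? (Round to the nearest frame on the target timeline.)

frame 19847

Source frame index: (0×3600 + 13×60 + 46) × 60 + 57 = 49617.
Real time: 49617 / (60) = 16539/20 s.
Target frame: (16539/20) × (24) = 99234/5 ≈ 19846.800 → 19847.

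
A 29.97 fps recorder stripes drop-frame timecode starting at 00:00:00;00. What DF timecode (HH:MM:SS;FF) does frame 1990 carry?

Each 10-minute DF block holds 10 × 60 × 30 − 9 × 2 = 17982 frames. 1990 ÷ 17982 → 0 full blocks, remainder 1990.
Within the partial block the first minute is 1800 frames and each further minute 1798, so 1 further minute boundary passed. Total skipped labels = 18 × 0 + 2 × 1 = 2.
Non-drop label index = 1990 + 2 = 1992; at 30 labels/s that is 00:01:06:12, i.e. DF 00:01:06;12.

00:01:06;12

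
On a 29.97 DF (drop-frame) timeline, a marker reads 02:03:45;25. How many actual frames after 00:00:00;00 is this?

222553

Complete 10-minute blocks: 12, each 17982 frames → 215784.
Remaining 3 whole minutes in the current block: 1800 + 2 × 1798 = 5396 frames.
Within the current minute: 45 × 30 + 25 − 2 = 1373 (labels ;00/;01 skipped at this minute). Total = 215784 + 5396 + 1373 = 222553.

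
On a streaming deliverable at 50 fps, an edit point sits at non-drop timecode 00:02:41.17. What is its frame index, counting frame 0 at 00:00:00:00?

frame 8067

Total seconds to the label: (0 × 3600 + 2 × 60 + 41) = 161.
Frame index = 161 × 50 + 17 = 8067.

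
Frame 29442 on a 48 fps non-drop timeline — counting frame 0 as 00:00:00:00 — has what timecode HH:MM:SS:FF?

00:10:13:18

29442 ÷ 48 = 613 full seconds, remainder 18 frames.
613 s = 0 h 10 min 13 s.
Timecode: 00:10:13:18.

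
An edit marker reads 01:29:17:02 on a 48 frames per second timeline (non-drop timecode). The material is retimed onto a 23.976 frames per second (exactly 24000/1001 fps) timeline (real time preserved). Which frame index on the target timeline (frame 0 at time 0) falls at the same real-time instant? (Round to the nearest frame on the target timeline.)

frame 128441

Source frame index: (1×3600 + 29×60 + 17) × 48 + 2 = 257138.
Real time: 257138 / (48) = 128569/24 s.
Target frame: (128569/24) × (24000/1001) = 18367000/143 ≈ 128440.559 → 128441.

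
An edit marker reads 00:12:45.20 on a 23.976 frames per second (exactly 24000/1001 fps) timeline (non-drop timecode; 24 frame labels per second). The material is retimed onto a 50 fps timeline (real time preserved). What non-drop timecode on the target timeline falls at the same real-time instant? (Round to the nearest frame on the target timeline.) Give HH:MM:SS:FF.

Source frame index: (0×3600 + 12×60 + 45) × 24 + 20 = 18380.
Real time: 18380 / (24000/1001) = 919919/1200 s.
Target frame: (919919/1200) × (50) = 919919/24 ≈ 38329.958 → 38330.
At 50 labels/s: frame 38330 → 00:12:46:30.

00:12:46:30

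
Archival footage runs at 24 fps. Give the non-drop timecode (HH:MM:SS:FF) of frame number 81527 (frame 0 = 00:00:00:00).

81527 ÷ 24 = 3396 full seconds, remainder 23 frames.
3396 s = 0 h 56 min 36 s.
Timecode: 00:56:36:23.

00:56:36:23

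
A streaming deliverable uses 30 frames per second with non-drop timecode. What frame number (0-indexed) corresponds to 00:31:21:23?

Total seconds to the label: (0 × 3600 + 31 × 60 + 21) = 1881.
Frame index = 1881 × 30 + 23 = 56453.

frame 56453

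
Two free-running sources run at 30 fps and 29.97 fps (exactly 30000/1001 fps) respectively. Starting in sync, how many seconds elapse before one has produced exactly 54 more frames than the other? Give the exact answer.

The gap grows by |30000/1001 − 30| = 30/1001 frames per second.
Time for a 54-frame gap: 54 ÷ (30/1001) = 1801.8 s.

1801.8 seconds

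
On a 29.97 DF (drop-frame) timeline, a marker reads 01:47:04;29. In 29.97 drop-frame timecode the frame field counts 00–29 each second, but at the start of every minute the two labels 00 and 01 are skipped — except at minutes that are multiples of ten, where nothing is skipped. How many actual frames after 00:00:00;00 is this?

192555

Complete 10-minute blocks: 10, each 17982 frames → 179820.
Remaining 7 whole minutes in the current block: 1800 + 6 × 1798 = 12588 frames.
Within the current minute: 4 × 30 + 29 − 2 = 147 (labels ;00/;01 skipped at this minute). Total = 179820 + 12588 + 147 = 192555.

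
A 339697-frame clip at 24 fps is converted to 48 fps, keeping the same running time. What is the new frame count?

679394 frames

Frames at target rate = 339697 × (48) / (24) = 679394.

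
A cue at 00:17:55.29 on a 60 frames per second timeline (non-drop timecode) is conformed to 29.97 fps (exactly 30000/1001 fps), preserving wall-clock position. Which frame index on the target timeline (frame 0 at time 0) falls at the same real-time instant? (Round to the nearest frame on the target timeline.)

frame 32232

Source frame index: (0×3600 + 17×60 + 55) × 60 + 29 = 64529.
Real time: 64529 / (60) = 64529/60 s.
Target frame: (64529/60) × (30000/1001) = 32264500/1001 ≈ 32232.268 → 32232.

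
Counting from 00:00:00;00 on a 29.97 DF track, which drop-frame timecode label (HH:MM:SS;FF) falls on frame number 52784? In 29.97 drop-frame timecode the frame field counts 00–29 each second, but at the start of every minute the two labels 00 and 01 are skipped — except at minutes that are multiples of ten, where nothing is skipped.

00:29:21;08

Ten DF minutes hold 17982 frames, so frame 52784 lies in block 2 (frames 35964–53945) with 16820 frames into that block.
The block's first minute is 1800 frames and the rest 1798 each; 16820 frames reaches minute 9, so 2 × 18 + 9 × 2 = 54 labels have been skipped so far.
Adding those back, label number 52784 + 54 = 52838 at 30 labels/s is 1761 s + 8 f = 0 h 29 min 21 s frame 8, i.e. 00:29:21;08.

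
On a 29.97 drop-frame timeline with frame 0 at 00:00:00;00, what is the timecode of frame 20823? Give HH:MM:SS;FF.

00:11:34;23

Ten DF minutes hold 17982 frames, so frame 20823 lies in block 1 (frames 17982–35963) with 2841 frames into that block.
The block's first minute is 1800 frames and the rest 1798 each; 2841 frames reaches minute 1, so 1 × 18 + 1 × 2 = 20 labels have been skipped so far.
Adding those back, label number 20823 + 20 = 20843 at 30 labels/s is 694 s + 23 f = 0 h 11 min 34 s frame 23, i.e. 00:11:34;23.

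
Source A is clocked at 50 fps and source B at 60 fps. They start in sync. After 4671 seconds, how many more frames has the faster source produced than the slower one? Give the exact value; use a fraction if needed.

46710 frames

A emits 50 × 4671 = 233550 frames; B emits 60 × 4671 = 280260.
Difference = 46710 frames; B is ahead of A.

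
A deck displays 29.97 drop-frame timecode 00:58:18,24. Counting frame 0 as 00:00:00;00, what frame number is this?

As if non-drop at 30 labels/s: (0 × 3600 + 58 × 60 + 18) × 30 + 24 = 104964.
Minute boundaries passed: 58; those not divisible by 10: 58 − 5 = 53; dropped labels = 2 × 53 = 106.
Actual frame index = 104964 − 106 = 104858.

104858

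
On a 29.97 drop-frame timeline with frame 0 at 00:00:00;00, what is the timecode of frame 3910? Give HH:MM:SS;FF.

00:02:10;14

Ten DF minutes hold 17982 frames, so frame 3910 lies in block 0 (frames 0–17981) with 3910 frames into that block.
The block's first minute is 1800 frames and the rest 1798 each; 3910 frames reaches minute 2, so 0 × 18 + 2 × 2 = 4 labels have been skipped so far.
Adding those back, label number 3910 + 4 = 3914 at 30 labels/s is 130 s + 14 f = 0 h 2 min 10 s frame 14, i.e. 00:02:10;14.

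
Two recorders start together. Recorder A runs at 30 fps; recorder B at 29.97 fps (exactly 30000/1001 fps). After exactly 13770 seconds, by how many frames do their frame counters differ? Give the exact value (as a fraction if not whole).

A emits 30 × 13770 = 413100 frames; B emits 30000/1001 × 13770 = 413100000/1001.
Difference = 413100/1001 frames (≈ 412.6873); B is behind A.

413100/1001 frames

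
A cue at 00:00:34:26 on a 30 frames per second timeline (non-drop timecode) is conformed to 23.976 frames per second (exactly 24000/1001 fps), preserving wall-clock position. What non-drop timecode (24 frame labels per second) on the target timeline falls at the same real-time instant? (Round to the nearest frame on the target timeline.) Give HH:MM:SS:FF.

00:00:34:20

Source frame index: (0×3600 + 0×60 + 34) × 30 + 26 = 1046.
Real time: 1046 / (30) = 523/15 s.
Target frame: (523/15) × (24000/1001) = 836800/1001 ≈ 835.964 → 836.
At 24 labels/s: frame 836 → 00:00:34:20.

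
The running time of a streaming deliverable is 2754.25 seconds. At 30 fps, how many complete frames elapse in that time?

82627 frames

Frames = 2754.25 × 30 = 165255/2 ≈ 82627.5000.
Complete frames: 82627.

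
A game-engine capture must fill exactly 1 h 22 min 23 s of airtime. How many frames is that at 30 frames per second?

148290 frames

1 h 22 min 23 s = 4943 s.
Frames = 4943 × 30 = 148290.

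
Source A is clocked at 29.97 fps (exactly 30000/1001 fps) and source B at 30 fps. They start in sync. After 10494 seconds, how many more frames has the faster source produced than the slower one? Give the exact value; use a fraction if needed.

28620/91 frames

A emits 30000/1001 × 10494 = 28620000/91 frames; B emits 30 × 10494 = 314820.
Difference = 28620/91 frames (≈ 314.5055); B is ahead of A.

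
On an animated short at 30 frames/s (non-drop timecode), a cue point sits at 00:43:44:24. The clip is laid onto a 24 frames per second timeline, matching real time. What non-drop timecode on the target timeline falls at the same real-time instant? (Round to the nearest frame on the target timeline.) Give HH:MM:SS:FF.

Source frame index: (0×3600 + 43×60 + 44) × 30 + 24 = 78744.
Real time: 78744 / (30) = 13124/5 s.
Target frame: (13124/5) × (24) = 314976/5 ≈ 62995.200 → 62995.
At 24 labels/s: frame 62995 → 00:43:44:19.

00:43:44:19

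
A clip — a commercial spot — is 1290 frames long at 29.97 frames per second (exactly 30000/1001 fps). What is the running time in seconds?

43.043 seconds

Running time = 1290 / (30000/1001) = 43.043 s.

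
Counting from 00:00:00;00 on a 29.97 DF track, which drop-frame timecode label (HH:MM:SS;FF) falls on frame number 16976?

Ten DF minutes hold 17982 frames, so frame 16976 lies in block 0 (frames 0–17981) with 16976 frames into that block.
The block's first minute is 1800 frames and the rest 1798 each; 16976 frames reaches minute 9, so 0 × 18 + 9 × 2 = 18 labels have been skipped so far.
Adding those back, label number 16976 + 18 = 16994 at 30 labels/s is 566 s + 14 f = 0 h 9 min 26 s frame 14, i.e. 00:09:26;14.

00:09:26;14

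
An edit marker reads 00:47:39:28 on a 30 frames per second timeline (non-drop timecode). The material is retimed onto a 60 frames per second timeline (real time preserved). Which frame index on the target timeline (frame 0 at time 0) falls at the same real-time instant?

Source frame index: (0×3600 + 47×60 + 39) × 30 + 28 = 85798.
Real time: 85798 / (30) = 42899/15 s.
Target frame: (42899/15) × (60) = 171596.

frame 171596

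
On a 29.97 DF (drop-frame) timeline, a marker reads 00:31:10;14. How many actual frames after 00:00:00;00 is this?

Complete 10-minute blocks: 3, each 17982 frames → 53946.
Remaining 1 whole minute in the current block: 1800 + 0 × 1798 = 1800 frames.
Within the current minute: 10 × 30 + 14 − 2 = 312 (labels ;00/;01 skipped at this minute). Total = 53946 + 1800 + 312 = 56058.

56058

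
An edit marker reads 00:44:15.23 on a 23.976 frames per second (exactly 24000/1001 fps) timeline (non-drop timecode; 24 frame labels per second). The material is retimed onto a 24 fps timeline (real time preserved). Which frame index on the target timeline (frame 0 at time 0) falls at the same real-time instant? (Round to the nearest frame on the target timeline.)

Source frame index: (0×3600 + 44×60 + 15) × 24 + 23 = 63743.
Real time: 63743 / (24000/1001) = 63806743/24000 s.
Target frame: (63806743/24000) × (24) = 63806743/1000 ≈ 63806.743 → 63807.

frame 63807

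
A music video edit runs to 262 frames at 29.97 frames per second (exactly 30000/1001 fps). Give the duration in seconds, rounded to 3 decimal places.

8.742 seconds

Running time = 262 × 1001/30000 = 131131/15000 s ≈ 8.742 s.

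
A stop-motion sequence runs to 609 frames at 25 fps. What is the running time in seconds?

24.36 seconds

Running time = 609 / (25) = 24.36 s.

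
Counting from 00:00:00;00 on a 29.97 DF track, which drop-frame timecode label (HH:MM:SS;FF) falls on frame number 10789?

00:05:59;29

Ten DF minutes hold 17982 frames, so frame 10789 lies in block 0 (frames 0–17981) with 10789 frames into that block.
The block's first minute is 1800 frames and the rest 1798 each; 10789 frames reaches minute 5, so 0 × 18 + 5 × 2 = 10 labels have been skipped so far.
Adding those back, label number 10789 + 10 = 10799 at 30 labels/s is 359 s + 29 f = 0 h 5 min 59 s frame 29, i.e. 00:05:59;29.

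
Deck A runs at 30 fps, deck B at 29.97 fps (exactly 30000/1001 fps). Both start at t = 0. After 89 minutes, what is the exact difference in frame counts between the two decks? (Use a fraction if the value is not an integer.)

160200/1001 frames

89 min = 5340 s.
A emits 30 × 5340 = 160200 frames; B emits 30000/1001 × 5340 = 160200000/1001.
Difference = 160200/1001 frames (≈ 160.0400); B is behind A.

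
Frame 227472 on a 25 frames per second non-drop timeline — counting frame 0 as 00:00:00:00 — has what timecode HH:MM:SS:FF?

227472 ÷ 25 = 9098 full seconds, remainder 22 frames.
9098 s = 2 h 31 min 38 s.
Timecode: 02:31:38:22.

02:31:38:22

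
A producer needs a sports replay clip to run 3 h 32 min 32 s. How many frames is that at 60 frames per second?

3 h 32 min 32 s = 12752 s.
Frames = 12752 × 60 = 765120.

765120 frames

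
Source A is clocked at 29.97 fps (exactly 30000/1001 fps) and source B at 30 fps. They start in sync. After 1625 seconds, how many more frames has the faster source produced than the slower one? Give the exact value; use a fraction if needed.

A emits 30000/1001 × 1625 = 3750000/77 frames; B emits 30 × 1625 = 48750.
Difference = 3750/77 frames (≈ 48.7013); B is ahead of A.

3750/77 frames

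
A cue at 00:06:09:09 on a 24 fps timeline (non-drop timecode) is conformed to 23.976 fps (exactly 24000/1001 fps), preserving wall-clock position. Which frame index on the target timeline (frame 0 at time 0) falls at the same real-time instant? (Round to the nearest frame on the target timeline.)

Source frame index: (0×3600 + 6×60 + 9) × 24 + 9 = 8865.
Real time: 8865 / (24) = 2955/8 s.
Target frame: (2955/8) × (24000/1001) = 8865000/1001 ≈ 8856.144 → 8856.

frame 8856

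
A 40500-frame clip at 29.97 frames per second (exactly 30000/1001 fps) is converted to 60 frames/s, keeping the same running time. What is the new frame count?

81081 frames

Target frames = source frames × (target rate / source rate) = 40500 × (60)/(30000/1001) = 40500 × 1001/500 = 81081.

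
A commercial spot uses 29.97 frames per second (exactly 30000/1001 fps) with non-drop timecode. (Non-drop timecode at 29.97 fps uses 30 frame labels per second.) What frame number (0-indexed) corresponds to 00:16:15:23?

Total seconds to the label: (0 × 3600 + 16 × 60 + 15) = 975.
Frame index = 975 × 30 + 23 = 29273.

29273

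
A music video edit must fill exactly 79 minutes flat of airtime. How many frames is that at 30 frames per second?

142200 frames

79 min = 4740 s.
Frames = 4740 × 30 = 142200.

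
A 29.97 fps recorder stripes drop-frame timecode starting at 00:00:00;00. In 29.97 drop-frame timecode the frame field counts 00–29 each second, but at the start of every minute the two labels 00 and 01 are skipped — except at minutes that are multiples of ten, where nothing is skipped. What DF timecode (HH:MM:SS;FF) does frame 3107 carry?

Each 10-minute DF block holds 10 × 60 × 30 − 9 × 2 = 17982 frames. 3107 ÷ 17982 → 0 full blocks, remainder 3107.
Within the partial block the first minute is 1800 frames and each further minute 1798, so 1 further minute boundary passed. Total skipped labels = 18 × 0 + 2 × 1 = 2.
Non-drop label index = 3107 + 2 = 3109; at 30 labels/s that is 00:01:43:19, i.e. DF 00:01:43;19.

00:01:43;19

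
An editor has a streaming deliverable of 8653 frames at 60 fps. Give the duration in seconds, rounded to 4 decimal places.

144.2167 seconds

Running time = 8653 × 1/60 = 8653/60 s ≈ 144.2167 s.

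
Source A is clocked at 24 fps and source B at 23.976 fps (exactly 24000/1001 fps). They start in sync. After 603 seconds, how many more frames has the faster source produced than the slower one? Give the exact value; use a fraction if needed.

A emits 24 × 603 = 14472 frames; B emits 24000/1001 × 603 = 14472000/1001.
Difference = 14472/1001 frames (≈ 14.4575); B is behind A.

14472/1001 frames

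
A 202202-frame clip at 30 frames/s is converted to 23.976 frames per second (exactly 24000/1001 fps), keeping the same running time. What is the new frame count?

161600 frames

Target frames = source frames × (target rate / source rate) = 202202 × (24000/1001)/(30) = 202202 × 800/1001 = 161600.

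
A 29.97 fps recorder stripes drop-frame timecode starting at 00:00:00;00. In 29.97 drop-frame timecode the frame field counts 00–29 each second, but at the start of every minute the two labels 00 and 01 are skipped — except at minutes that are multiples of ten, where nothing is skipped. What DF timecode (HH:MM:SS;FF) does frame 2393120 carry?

Each 10-minute DF block holds 10 × 60 × 30 − 9 × 2 = 17982 frames. 2393120 ÷ 17982 → 133 full blocks, remainder 1514.
Within the partial block the first minute is 1800 frames and each further minute 1798, so 0 further minute boundaries passed. Total skipped labels = 18 × 133 + 2 × 0 = 2394.
Non-drop label index = 2393120 + 2394 = 2395514; at 30 labels/s that is 22:10:50:14, i.e. DF 22:10:50;14.

22:10:50;14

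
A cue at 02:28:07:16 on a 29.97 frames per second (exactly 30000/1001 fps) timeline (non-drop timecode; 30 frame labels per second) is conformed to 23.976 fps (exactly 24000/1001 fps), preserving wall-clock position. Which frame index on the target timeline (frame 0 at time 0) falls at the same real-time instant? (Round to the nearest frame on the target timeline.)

Source frame index: (2×3600 + 28×60 + 7) × 30 + 16 = 266626.
Real time: 266626 / (30000/1001) = 133446313/15000 s.
Target frame: (133446313/15000) × (24000/1001) = 1066504/5 ≈ 213300.800 → 213301.

frame 213301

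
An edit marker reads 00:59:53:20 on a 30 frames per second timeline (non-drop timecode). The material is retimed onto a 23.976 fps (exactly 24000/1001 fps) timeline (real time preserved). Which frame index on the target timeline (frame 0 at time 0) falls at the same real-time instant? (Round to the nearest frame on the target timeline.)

Source frame index: (0×3600 + 59×60 + 53) × 30 + 20 = 107810.
Real time: 107810 / (30) = 10781/3 s.
Target frame: (10781/3) × (24000/1001) = 86248000/1001 ≈ 86161.838 → 86162.

frame 86162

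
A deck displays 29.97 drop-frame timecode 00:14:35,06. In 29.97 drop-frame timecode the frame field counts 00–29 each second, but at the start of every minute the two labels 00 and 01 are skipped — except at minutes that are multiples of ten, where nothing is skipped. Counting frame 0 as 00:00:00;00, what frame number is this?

Complete 10-minute blocks: 1, each 17982 frames → 17982.
Remaining 4 whole minutes in the current block: 1800 + 3 × 1798 = 7194 frames.
Within the current minute: 35 × 30 + 6 − 2 = 1054 (labels ;00/;01 skipped at this minute). Total = 17982 + 7194 + 1054 = 26230.

26230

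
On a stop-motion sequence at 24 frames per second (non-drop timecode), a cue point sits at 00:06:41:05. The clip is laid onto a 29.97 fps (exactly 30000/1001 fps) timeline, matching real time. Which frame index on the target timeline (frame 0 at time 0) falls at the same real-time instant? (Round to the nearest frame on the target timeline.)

Source frame index: (0×3600 + 6×60 + 41) × 24 + 5 = 9629.
Real time: 9629 / (24) = 9629/24 s.
Target frame: (9629/24) × (30000/1001) = 12036250/1001 ≈ 12024.226 → 12024.

frame 12024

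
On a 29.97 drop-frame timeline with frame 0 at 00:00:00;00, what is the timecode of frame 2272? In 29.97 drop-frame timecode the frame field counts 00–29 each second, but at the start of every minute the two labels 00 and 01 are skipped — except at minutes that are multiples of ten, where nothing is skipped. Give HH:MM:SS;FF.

00:01:15;24

Ten DF minutes hold 17982 frames, so frame 2272 lies in block 0 (frames 0–17981) with 2272 frames into that block.
The block's first minute is 1800 frames and the rest 1798 each; 2272 frames reaches minute 1, so 0 × 18 + 1 × 2 = 2 labels have been skipped so far.
Adding those back, label number 2272 + 2 = 2274 at 30 labels/s is 75 s + 24 f = 0 h 1 min 15 s frame 24, i.e. 00:01:15;24.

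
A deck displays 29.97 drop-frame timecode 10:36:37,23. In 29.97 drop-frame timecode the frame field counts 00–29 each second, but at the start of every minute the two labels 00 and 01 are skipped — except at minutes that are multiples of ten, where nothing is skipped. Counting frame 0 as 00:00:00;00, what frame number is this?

Complete 10-minute blocks: 63, each 17982 frames → 1132866.
Remaining 6 whole minutes in the current block: 1800 + 5 × 1798 = 10790 frames.
Within the current minute: 37 × 30 + 23 − 2 = 1131 (labels ;00/;01 skipped at this minute). Total = 1132866 + 10790 + 1131 = 1144787.

1144787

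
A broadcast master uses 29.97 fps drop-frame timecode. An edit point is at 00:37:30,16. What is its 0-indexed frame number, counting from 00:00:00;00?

67448

Complete 10-minute blocks: 3, each 17982 frames → 53946.
Remaining 7 whole minutes in the current block: 1800 + 6 × 1798 = 12588 frames.
Within the current minute: 30 × 30 + 16 − 2 = 914 (labels ;00/;01 skipped at this minute). Total = 53946 + 12588 + 914 = 67448.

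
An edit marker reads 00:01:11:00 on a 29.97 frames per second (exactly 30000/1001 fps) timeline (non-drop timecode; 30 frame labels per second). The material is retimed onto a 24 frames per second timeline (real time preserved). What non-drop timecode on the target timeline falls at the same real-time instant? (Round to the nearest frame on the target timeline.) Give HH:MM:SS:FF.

Source frame index: (0×3600 + 1×60 + 11) × 30 + 0 = 2130.
Real time: 2130 / (30000/1001) = 71071/1000 s.
Target frame: (71071/1000) × (24) = 213213/125 ≈ 1705.704 → 1706.
At 24 labels/s: frame 1706 → 00:01:11:02.

00:01:11:02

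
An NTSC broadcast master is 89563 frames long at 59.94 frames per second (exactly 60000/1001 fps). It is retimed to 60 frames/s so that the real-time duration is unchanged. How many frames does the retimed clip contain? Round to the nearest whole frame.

Frames at target rate = 89563 × (60) / (60000/1001) = 89652563/1000 ≈ 89652.563.
Nearest whole frame: 89653.

89653 frames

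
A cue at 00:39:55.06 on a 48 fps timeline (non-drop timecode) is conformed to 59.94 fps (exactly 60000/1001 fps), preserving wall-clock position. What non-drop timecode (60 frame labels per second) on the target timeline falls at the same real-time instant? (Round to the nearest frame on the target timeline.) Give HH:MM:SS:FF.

Source frame index: (0×3600 + 39×60 + 55) × 48 + 6 = 114966.
Real time: 114966 / (48) = 19161/8 s.
Target frame: (19161/8) × (60000/1001) = 143707500/1001 ≈ 143563.936 → 143564.
At 60 labels/s: frame 143564 → 00:39:52:44.

00:39:52:44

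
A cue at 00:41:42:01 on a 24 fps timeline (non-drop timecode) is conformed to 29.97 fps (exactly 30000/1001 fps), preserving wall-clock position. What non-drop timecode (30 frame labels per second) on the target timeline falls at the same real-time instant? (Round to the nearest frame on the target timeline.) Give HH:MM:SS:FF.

Source frame index: (0×3600 + 41×60 + 42) × 24 + 1 = 60049.
Real time: 60049 / (24) = 60049/24 s.
Target frame: (60049/24) × (30000/1001) = 6823750/91 ≈ 74986.264 → 74986.
At 30 labels/s: frame 74986 → 00:41:39:16.

00:41:39:16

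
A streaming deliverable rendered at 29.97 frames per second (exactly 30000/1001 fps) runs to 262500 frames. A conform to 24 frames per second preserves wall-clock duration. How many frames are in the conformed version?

Target frames = source frames × (target rate / source rate) = 262500 × (24)/(30000/1001) = 262500 × 1001/1250 = 210210.

210210 frames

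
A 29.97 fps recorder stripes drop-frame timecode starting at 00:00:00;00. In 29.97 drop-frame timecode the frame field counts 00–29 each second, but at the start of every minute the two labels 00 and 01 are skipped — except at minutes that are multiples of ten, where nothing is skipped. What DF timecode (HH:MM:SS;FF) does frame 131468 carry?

01:13:06;20

Ten DF minutes hold 17982 frames, so frame 131468 lies in block 7 (frames 125874–143855) with 5594 frames into that block.
The block's first minute is 1800 frames and the rest 1798 each; 5594 frames reaches minute 3, so 7 × 18 + 3 × 2 = 132 labels have been skipped so far.
Adding those back, label number 131468 + 132 = 131600 at 30 labels/s is 4386 s + 20 f = 1 h 13 min 6 s frame 20, i.e. 01:13:06;20.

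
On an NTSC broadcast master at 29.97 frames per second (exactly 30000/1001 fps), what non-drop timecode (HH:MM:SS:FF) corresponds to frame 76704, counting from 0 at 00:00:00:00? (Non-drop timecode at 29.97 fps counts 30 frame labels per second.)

76704 ÷ 30 = 2556 full seconds, remainder 24 frames.
2556 s = 0 h 42 min 36 s.
Timecode: 00:42:36:24.

00:42:36:24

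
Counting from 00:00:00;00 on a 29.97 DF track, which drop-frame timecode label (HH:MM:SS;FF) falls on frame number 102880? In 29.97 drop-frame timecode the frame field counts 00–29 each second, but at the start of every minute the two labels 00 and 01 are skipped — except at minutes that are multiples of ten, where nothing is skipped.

00:57:12;24

Each 10-minute DF block holds 10 × 60 × 30 − 9 × 2 = 17982 frames. 102880 ÷ 17982 → 5 full blocks, remainder 12970.
Within the partial block the first minute is 1800 frames and each further minute 1798, so 7 further minute boundaries passed. Total skipped labels = 18 × 5 + 2 × 7 = 104.
Non-drop label index = 102880 + 104 = 102984; at 30 labels/s that is 00:57:12:24, i.e. DF 00:57:12;24.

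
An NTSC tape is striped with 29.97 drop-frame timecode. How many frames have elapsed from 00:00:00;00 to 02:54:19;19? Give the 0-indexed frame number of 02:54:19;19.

As if non-drop at 30 labels/s: (2 × 3600 + 54 × 60 + 19) × 30 + 19 = 313789.
Minute boundaries passed: 174; those not divisible by 10: 174 − 17 = 157; dropped labels = 2 × 157 = 314.
Actual frame index = 313789 − 314 = 313475.

313475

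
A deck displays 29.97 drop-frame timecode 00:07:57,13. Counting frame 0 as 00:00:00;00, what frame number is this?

14309

As if non-drop at 30 labels/s: (0 × 3600 + 7 × 60 + 57) × 30 + 13 = 14323.
Minute boundaries passed: 7; those not divisible by 10: 7 − 0 = 7; dropped labels = 2 × 7 = 14.
Actual frame index = 14323 − 14 = 14309.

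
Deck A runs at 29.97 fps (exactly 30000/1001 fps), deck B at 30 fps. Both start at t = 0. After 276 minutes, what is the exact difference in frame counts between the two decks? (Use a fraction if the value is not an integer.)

496800/1001 frames

276 min = 16560 s.
A emits 30000/1001 × 16560 = 496800000/1001 frames; B emits 30 × 16560 = 496800.
Difference = 496800/1001 frames (≈ 496.3037); B is ahead of A.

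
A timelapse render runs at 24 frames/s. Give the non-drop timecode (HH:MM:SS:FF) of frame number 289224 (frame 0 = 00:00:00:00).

03:20:51:00

289224 ÷ 24 = 12051 full seconds, remainder 0 frames.
12051 s = 3 h 20 min 51 s.
Timecode: 03:20:51:00.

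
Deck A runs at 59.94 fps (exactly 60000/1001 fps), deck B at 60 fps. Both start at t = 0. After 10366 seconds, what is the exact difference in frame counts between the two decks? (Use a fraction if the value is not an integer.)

621960/1001 frames

A emits 60000/1001 × 10366 = 621960000/1001 frames; B emits 60 × 10366 = 621960.
Difference = 621960/1001 frames (≈ 621.3387); B is ahead of A.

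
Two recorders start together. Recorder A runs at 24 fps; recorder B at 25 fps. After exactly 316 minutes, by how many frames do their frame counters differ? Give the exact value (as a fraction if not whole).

18960 frames

316 min = 18960 s.
A emits 24 × 18960 = 455040 frames; B emits 25 × 18960 = 474000.
Difference = 18960 frames; B is ahead of A.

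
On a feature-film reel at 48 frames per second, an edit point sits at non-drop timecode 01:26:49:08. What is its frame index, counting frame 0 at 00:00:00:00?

Total seconds to the label: (1 × 3600 + 26 × 60 + 49) = 5209.
Frame index = 5209 × 48 + 8 = 250040.

frame 250040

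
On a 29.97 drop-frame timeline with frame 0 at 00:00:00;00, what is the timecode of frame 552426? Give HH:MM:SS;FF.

05:07:12;20

Each 10-minute DF block holds 10 × 60 × 30 − 9 × 2 = 17982 frames. 552426 ÷ 17982 → 30 full blocks, remainder 12966.
Within the partial block the first minute is 1800 frames and each further minute 1798, so 7 further minute boundaries passed. Total skipped labels = 18 × 30 + 2 × 7 = 554.
Non-drop label index = 552426 + 554 = 552980; at 30 labels/s that is 05:07:12:20, i.e. DF 05:07:12;20.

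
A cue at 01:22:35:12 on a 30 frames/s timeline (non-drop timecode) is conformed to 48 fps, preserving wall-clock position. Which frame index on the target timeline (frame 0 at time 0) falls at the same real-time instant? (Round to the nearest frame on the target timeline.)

frame 237859

Source frame index: (1×3600 + 22×60 + 35) × 30 + 12 = 148662.
Real time: 148662 / (30) = 24777/5 s.
Target frame: (24777/5) × (48) = 1189296/5 ≈ 237859.200 → 237859.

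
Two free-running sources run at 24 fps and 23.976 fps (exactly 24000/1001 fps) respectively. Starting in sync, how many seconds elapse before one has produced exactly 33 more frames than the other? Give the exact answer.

The gap grows by |24000/1001 − 24| = 24/1001 frames per second.
Time for a 33-frame gap: 33 ÷ (24/1001) = 1376.375 s.

1376.375 seconds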